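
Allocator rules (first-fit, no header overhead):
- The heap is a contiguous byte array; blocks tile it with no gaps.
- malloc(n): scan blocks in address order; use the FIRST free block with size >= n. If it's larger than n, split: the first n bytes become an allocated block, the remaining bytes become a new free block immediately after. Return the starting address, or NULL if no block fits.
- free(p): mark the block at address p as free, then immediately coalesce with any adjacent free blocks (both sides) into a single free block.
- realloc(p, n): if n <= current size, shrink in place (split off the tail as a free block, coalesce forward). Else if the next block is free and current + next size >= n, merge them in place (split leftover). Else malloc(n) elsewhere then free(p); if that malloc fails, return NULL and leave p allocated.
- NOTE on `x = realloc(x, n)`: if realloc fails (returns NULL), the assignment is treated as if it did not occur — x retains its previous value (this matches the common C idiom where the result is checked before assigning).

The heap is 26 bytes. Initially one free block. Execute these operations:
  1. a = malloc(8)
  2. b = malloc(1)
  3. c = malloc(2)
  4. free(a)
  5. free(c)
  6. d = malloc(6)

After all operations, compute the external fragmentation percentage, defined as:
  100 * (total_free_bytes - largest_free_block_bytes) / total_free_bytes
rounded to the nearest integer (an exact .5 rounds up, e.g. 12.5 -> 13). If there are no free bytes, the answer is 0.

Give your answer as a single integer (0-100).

Answer: 11

Derivation:
Op 1: a = malloc(8) -> a = 0; heap: [0-7 ALLOC][8-25 FREE]
Op 2: b = malloc(1) -> b = 8; heap: [0-7 ALLOC][8-8 ALLOC][9-25 FREE]
Op 3: c = malloc(2) -> c = 9; heap: [0-7 ALLOC][8-8 ALLOC][9-10 ALLOC][11-25 FREE]
Op 4: free(a) -> (freed a); heap: [0-7 FREE][8-8 ALLOC][9-10 ALLOC][11-25 FREE]
Op 5: free(c) -> (freed c); heap: [0-7 FREE][8-8 ALLOC][9-25 FREE]
Op 6: d = malloc(6) -> d = 0; heap: [0-5 ALLOC][6-7 FREE][8-8 ALLOC][9-25 FREE]
Free blocks: [2 17] total_free=19 largest=17 -> 100*(19-17)/19 = 200/19 ≈ 10.526 -> rounds to 11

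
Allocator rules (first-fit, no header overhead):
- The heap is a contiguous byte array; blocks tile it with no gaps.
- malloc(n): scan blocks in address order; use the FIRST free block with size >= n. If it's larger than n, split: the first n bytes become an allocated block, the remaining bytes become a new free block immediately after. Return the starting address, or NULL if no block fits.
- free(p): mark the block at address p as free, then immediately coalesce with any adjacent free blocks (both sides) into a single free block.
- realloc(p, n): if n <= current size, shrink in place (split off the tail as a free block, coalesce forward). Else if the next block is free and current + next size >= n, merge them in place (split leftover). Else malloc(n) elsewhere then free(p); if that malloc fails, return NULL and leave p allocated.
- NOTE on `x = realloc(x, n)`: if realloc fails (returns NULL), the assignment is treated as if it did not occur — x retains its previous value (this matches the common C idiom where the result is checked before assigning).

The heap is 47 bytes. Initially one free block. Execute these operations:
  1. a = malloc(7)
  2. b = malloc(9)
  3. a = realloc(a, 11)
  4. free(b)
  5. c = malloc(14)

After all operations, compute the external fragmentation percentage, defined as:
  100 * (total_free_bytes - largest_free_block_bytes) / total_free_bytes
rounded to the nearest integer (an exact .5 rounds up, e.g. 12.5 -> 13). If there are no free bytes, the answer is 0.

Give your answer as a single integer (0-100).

Op 1: a = malloc(7) -> a = 0; heap: [0-6 ALLOC][7-46 FREE]
Op 2: b = malloc(9) -> b = 7; heap: [0-6 ALLOC][7-15 ALLOC][16-46 FREE]
Op 3: a = realloc(a, 11) -> a = 16; heap: [0-6 FREE][7-15 ALLOC][16-26 ALLOC][27-46 FREE]
Op 4: free(b) -> (freed b); heap: [0-15 FREE][16-26 ALLOC][27-46 FREE]
Op 5: c = malloc(14) -> c = 0; heap: [0-13 ALLOC][14-15 FREE][16-26 ALLOC][27-46 FREE]
Free blocks: [2 20] total_free=22 largest=20 -> 100*(22-20)/22 = 200/22 ≈ 9.091 -> rounds to 9

Answer: 9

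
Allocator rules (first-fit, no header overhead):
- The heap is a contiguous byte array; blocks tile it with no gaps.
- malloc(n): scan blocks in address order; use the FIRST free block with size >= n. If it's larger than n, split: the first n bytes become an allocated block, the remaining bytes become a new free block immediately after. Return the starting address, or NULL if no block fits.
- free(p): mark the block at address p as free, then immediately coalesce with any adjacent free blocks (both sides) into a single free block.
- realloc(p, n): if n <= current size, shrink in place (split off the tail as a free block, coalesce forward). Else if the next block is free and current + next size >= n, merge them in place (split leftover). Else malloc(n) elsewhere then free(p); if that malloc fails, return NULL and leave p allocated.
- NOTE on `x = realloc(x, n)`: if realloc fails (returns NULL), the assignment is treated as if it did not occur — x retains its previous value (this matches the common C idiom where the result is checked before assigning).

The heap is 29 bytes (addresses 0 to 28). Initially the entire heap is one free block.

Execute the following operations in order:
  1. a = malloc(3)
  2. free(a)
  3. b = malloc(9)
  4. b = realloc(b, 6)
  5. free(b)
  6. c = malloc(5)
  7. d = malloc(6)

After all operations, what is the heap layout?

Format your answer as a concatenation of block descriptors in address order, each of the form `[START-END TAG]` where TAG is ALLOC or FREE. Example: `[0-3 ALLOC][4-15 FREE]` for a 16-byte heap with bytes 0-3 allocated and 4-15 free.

Op 1: a = malloc(3) -> a = 0; heap: [0-2 ALLOC][3-28 FREE]
Op 2: free(a) -> (freed a); heap: [0-28 FREE]
Op 3: b = malloc(9) -> b = 0; heap: [0-8 ALLOC][9-28 FREE]
Op 4: b = realloc(b, 6) -> b = 0; heap: [0-5 ALLOC][6-28 FREE]
Op 5: free(b) -> (freed b); heap: [0-28 FREE]
Op 6: c = malloc(5) -> c = 0; heap: [0-4 ALLOC][5-28 FREE]
Op 7: d = malloc(6) -> d = 5; heap: [0-4 ALLOC][5-10 ALLOC][11-28 FREE]

Answer: [0-4 ALLOC][5-10 ALLOC][11-28 FREE]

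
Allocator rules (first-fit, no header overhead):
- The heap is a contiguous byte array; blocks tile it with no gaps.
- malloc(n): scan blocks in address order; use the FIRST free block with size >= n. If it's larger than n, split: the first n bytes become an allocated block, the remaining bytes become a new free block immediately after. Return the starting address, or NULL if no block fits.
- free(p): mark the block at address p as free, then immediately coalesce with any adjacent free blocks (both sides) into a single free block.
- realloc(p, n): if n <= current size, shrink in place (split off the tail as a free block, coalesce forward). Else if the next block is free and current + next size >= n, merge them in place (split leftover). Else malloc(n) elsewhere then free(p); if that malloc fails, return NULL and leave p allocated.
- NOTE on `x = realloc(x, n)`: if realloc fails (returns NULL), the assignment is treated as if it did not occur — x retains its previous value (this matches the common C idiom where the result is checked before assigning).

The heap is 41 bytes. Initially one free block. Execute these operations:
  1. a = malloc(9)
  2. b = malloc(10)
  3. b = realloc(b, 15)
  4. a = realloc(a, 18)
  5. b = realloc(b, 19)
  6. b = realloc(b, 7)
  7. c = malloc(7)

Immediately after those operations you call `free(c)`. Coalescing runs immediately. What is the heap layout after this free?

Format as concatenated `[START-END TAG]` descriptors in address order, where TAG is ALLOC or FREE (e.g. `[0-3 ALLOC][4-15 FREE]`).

Answer: [0-8 ALLOC][9-15 ALLOC][16-40 FREE]

Derivation:
Op 1: a = malloc(9) -> a = 0; heap: [0-8 ALLOC][9-40 FREE]
Op 2: b = malloc(10) -> b = 9; heap: [0-8 ALLOC][9-18 ALLOC][19-40 FREE]
Op 3: b = realloc(b, 15) -> b = 9; heap: [0-8 ALLOC][9-23 ALLOC][24-40 FREE]
Op 4: a = realloc(a, 18) -> NULL (a unchanged); heap: [0-8 ALLOC][9-23 ALLOC][24-40 FREE]
Op 5: b = realloc(b, 19) -> b = 9; heap: [0-8 ALLOC][9-27 ALLOC][28-40 FREE]
Op 6: b = realloc(b, 7) -> b = 9; heap: [0-8 ALLOC][9-15 ALLOC][16-40 FREE]
Op 7: c = malloc(7) -> c = 16; heap: [0-8 ALLOC][9-15 ALLOC][16-22 ALLOC][23-40 FREE]
free(c): c = 16 -> block [16-22 ALLOC]; mark free, coalesce with adjacent free neighbors -> [0-8 ALLOC][9-15 ALLOC][16-40 FREE]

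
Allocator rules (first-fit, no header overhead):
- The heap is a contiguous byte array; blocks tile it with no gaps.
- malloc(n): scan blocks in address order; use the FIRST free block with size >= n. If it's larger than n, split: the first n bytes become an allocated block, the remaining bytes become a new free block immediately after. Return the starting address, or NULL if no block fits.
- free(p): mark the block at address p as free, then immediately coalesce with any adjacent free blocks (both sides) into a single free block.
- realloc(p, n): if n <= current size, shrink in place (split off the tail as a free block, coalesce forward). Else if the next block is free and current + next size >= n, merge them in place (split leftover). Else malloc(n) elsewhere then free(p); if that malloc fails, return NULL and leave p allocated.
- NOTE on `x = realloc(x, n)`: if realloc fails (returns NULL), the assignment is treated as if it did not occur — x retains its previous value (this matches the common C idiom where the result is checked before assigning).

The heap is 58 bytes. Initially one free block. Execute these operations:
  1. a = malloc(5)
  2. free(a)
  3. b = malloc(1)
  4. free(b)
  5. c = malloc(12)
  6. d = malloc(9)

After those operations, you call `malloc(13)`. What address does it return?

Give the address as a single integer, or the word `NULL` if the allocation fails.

Op 1: a = malloc(5) -> a = 0; heap: [0-4 ALLOC][5-57 FREE]
Op 2: free(a) -> (freed a); heap: [0-57 FREE]
Op 3: b = malloc(1) -> b = 0; heap: [0-0 ALLOC][1-57 FREE]
Op 4: free(b) -> (freed b); heap: [0-57 FREE]
Op 5: c = malloc(12) -> c = 0; heap: [0-11 ALLOC][12-57 FREE]
Op 6: d = malloc(9) -> d = 12; heap: [0-11 ALLOC][12-20 ALLOC][21-57 FREE]
malloc(13): first-fit scan over [0-11 ALLOC][12-20 ALLOC][21-57 FREE] -> 21

Answer: 21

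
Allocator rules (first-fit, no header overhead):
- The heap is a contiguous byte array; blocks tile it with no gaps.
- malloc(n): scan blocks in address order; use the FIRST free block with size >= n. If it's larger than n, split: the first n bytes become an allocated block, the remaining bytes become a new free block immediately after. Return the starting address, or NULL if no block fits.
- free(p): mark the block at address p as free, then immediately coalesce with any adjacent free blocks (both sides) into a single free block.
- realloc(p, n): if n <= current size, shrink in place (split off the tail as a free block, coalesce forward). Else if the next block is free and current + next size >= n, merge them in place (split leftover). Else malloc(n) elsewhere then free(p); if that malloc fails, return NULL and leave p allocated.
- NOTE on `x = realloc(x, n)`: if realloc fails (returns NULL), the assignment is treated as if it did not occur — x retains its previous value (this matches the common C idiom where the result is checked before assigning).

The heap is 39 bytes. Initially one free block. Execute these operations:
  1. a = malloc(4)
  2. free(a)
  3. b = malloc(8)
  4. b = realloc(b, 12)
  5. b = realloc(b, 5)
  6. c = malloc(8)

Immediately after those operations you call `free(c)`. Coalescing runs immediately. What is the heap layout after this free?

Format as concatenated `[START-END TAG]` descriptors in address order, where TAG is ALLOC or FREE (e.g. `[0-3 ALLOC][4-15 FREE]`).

Answer: [0-4 ALLOC][5-38 FREE]

Derivation:
Op 1: a = malloc(4) -> a = 0; heap: [0-3 ALLOC][4-38 FREE]
Op 2: free(a) -> (freed a); heap: [0-38 FREE]
Op 3: b = malloc(8) -> b = 0; heap: [0-7 ALLOC][8-38 FREE]
Op 4: b = realloc(b, 12) -> b = 0; heap: [0-11 ALLOC][12-38 FREE]
Op 5: b = realloc(b, 5) -> b = 0; heap: [0-4 ALLOC][5-38 FREE]
Op 6: c = malloc(8) -> c = 5; heap: [0-4 ALLOC][5-12 ALLOC][13-38 FREE]
free(c): c = 5 -> block [5-12 ALLOC]; mark free, coalesce with adjacent free neighbors -> [0-4 ALLOC][5-38 FREE]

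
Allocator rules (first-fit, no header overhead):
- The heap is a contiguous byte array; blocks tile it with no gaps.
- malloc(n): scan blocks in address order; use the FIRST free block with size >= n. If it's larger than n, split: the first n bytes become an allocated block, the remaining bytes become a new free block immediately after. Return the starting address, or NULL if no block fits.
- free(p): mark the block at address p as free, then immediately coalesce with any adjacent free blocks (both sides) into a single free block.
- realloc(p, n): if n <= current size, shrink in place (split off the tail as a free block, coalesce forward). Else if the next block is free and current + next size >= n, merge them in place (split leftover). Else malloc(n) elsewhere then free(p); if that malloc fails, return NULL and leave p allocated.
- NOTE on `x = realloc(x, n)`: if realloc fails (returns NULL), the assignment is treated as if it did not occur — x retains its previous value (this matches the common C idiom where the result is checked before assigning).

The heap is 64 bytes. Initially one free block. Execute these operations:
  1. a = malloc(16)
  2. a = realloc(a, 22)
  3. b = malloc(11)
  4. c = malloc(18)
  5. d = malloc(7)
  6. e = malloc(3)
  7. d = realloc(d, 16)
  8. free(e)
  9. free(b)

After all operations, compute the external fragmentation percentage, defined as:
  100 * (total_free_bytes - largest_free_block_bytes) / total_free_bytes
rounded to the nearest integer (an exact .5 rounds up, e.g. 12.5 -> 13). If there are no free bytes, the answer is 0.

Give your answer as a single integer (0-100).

Op 1: a = malloc(16) -> a = 0; heap: [0-15 ALLOC][16-63 FREE]
Op 2: a = realloc(a, 22) -> a = 0; heap: [0-21 ALLOC][22-63 FREE]
Op 3: b = malloc(11) -> b = 22; heap: [0-21 ALLOC][22-32 ALLOC][33-63 FREE]
Op 4: c = malloc(18) -> c = 33; heap: [0-21 ALLOC][22-32 ALLOC][33-50 ALLOC][51-63 FREE]
Op 5: d = malloc(7) -> d = 51; heap: [0-21 ALLOC][22-32 ALLOC][33-50 ALLOC][51-57 ALLOC][58-63 FREE]
Op 6: e = malloc(3) -> e = 58; heap: [0-21 ALLOC][22-32 ALLOC][33-50 ALLOC][51-57 ALLOC][58-60 ALLOC][61-63 FREE]
Op 7: d = realloc(d, 16) -> NULL (d unchanged); heap: [0-21 ALLOC][22-32 ALLOC][33-50 ALLOC][51-57 ALLOC][58-60 ALLOC][61-63 FREE]
Op 8: free(e) -> (freed e); heap: [0-21 ALLOC][22-32 ALLOC][33-50 ALLOC][51-57 ALLOC][58-63 FREE]
Op 9: free(b) -> (freed b); heap: [0-21 ALLOC][22-32 FREE][33-50 ALLOC][51-57 ALLOC][58-63 FREE]
Free blocks: [11 6] total_free=17 largest=11 -> 100*(17-11)/17 = 600/17 ≈ 35.294 -> rounds to 35

Answer: 35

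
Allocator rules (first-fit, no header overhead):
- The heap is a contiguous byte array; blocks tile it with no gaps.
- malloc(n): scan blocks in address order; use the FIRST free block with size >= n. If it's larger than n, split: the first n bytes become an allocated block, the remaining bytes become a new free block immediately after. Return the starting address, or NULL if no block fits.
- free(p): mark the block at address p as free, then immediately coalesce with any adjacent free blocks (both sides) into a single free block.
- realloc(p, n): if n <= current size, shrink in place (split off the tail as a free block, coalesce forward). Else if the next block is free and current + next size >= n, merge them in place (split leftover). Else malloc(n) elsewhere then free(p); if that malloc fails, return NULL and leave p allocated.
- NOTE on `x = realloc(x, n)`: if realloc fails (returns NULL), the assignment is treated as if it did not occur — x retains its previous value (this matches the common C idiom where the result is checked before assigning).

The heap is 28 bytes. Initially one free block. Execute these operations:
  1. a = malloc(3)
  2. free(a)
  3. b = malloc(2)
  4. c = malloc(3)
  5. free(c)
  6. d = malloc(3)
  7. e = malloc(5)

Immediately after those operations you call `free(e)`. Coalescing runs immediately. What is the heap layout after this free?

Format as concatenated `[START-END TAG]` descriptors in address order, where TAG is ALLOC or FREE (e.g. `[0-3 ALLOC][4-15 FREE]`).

Answer: [0-1 ALLOC][2-4 ALLOC][5-27 FREE]

Derivation:
Op 1: a = malloc(3) -> a = 0; heap: [0-2 ALLOC][3-27 FREE]
Op 2: free(a) -> (freed a); heap: [0-27 FREE]
Op 3: b = malloc(2) -> b = 0; heap: [0-1 ALLOC][2-27 FREE]
Op 4: c = malloc(3) -> c = 2; heap: [0-1 ALLOC][2-4 ALLOC][5-27 FREE]
Op 5: free(c) -> (freed c); heap: [0-1 ALLOC][2-27 FREE]
Op 6: d = malloc(3) -> d = 2; heap: [0-1 ALLOC][2-4 ALLOC][5-27 FREE]
Op 7: e = malloc(5) -> e = 5; heap: [0-1 ALLOC][2-4 ALLOC][5-9 ALLOC][10-27 FREE]
free(e): e = 5 -> block [5-9 ALLOC]; mark free, coalesce with adjacent free neighbors -> [0-1 ALLOC][2-4 ALLOC][5-27 FREE]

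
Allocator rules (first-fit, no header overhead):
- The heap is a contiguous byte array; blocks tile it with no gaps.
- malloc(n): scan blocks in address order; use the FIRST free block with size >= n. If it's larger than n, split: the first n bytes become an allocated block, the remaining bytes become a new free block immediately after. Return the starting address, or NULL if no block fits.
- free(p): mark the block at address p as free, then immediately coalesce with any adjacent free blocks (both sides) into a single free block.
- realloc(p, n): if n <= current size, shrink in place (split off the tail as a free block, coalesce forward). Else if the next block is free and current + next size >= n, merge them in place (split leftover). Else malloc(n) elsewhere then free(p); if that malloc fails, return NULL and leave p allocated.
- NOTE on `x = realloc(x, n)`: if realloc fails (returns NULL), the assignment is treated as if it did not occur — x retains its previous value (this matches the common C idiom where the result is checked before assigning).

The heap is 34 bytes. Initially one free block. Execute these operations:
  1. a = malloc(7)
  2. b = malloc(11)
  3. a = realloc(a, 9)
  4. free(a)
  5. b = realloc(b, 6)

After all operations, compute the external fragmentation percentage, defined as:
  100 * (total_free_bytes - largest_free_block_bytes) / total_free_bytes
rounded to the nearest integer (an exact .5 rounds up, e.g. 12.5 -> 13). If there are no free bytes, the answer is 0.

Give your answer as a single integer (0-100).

Answer: 25

Derivation:
Op 1: a = malloc(7) -> a = 0; heap: [0-6 ALLOC][7-33 FREE]
Op 2: b = malloc(11) -> b = 7; heap: [0-6 ALLOC][7-17 ALLOC][18-33 FREE]
Op 3: a = realloc(a, 9) -> a = 18; heap: [0-6 FREE][7-17 ALLOC][18-26 ALLOC][27-33 FREE]
Op 4: free(a) -> (freed a); heap: [0-6 FREE][7-17 ALLOC][18-33 FREE]
Op 5: b = realloc(b, 6) -> b = 7; heap: [0-6 FREE][7-12 ALLOC][13-33 FREE]
Free blocks: [7 21] total_free=28 largest=21 -> 100*(28-21)/28 = 700/28 = 25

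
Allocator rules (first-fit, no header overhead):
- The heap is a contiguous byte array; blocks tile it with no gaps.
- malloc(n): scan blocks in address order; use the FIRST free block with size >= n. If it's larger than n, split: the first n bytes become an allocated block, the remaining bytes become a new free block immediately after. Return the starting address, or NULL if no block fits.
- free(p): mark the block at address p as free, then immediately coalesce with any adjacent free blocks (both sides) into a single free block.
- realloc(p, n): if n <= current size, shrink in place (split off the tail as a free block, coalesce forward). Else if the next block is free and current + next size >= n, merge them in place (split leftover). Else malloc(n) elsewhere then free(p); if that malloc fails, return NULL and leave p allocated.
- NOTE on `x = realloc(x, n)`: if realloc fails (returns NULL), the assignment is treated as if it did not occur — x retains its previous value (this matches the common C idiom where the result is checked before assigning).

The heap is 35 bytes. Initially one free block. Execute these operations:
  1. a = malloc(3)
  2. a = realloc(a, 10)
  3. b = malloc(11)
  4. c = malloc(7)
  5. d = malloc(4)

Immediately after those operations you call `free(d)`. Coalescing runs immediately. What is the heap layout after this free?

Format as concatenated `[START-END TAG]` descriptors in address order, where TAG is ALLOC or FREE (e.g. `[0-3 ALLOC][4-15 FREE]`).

Op 1: a = malloc(3) -> a = 0; heap: [0-2 ALLOC][3-34 FREE]
Op 2: a = realloc(a, 10) -> a = 0; heap: [0-9 ALLOC][10-34 FREE]
Op 3: b = malloc(11) -> b = 10; heap: [0-9 ALLOC][10-20 ALLOC][21-34 FREE]
Op 4: c = malloc(7) -> c = 21; heap: [0-9 ALLOC][10-20 ALLOC][21-27 ALLOC][28-34 FREE]
Op 5: d = malloc(4) -> d = 28; heap: [0-9 ALLOC][10-20 ALLOC][21-27 ALLOC][28-31 ALLOC][32-34 FREE]
free(d): d = 28 -> block [28-31 ALLOC]; mark free, coalesce with adjacent free neighbors -> [0-9 ALLOC][10-20 ALLOC][21-27 ALLOC][28-34 FREE]

Answer: [0-9 ALLOC][10-20 ALLOC][21-27 ALLOC][28-34 FREE]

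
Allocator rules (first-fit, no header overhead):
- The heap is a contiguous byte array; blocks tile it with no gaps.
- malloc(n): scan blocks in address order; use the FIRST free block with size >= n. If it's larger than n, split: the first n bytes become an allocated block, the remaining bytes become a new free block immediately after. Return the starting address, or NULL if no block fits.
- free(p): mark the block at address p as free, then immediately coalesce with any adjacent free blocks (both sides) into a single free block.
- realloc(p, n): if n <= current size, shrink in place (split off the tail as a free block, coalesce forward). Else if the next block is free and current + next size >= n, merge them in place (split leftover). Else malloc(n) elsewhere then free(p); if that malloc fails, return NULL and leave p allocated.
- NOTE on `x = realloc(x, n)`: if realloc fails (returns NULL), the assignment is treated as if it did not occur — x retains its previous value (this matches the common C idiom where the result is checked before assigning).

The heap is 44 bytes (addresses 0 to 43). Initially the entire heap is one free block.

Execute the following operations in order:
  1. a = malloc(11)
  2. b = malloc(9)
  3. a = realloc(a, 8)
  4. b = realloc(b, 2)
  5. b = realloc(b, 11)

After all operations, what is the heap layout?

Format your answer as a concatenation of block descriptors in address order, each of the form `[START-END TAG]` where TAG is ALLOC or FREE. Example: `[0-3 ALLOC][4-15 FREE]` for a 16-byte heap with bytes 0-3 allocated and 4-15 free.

Op 1: a = malloc(11) -> a = 0; heap: [0-10 ALLOC][11-43 FREE]
Op 2: b = malloc(9) -> b = 11; heap: [0-10 ALLOC][11-19 ALLOC][20-43 FREE]
Op 3: a = realloc(a, 8) -> a = 0; heap: [0-7 ALLOC][8-10 FREE][11-19 ALLOC][20-43 FREE]
Op 4: b = realloc(b, 2) -> b = 11; heap: [0-7 ALLOC][8-10 FREE][11-12 ALLOC][13-43 FREE]
Op 5: b = realloc(b, 11) -> b = 11; heap: [0-7 ALLOC][8-10 FREE][11-21 ALLOC][22-43 FREE]

Answer: [0-7 ALLOC][8-10 FREE][11-21 ALLOC][22-43 FREE]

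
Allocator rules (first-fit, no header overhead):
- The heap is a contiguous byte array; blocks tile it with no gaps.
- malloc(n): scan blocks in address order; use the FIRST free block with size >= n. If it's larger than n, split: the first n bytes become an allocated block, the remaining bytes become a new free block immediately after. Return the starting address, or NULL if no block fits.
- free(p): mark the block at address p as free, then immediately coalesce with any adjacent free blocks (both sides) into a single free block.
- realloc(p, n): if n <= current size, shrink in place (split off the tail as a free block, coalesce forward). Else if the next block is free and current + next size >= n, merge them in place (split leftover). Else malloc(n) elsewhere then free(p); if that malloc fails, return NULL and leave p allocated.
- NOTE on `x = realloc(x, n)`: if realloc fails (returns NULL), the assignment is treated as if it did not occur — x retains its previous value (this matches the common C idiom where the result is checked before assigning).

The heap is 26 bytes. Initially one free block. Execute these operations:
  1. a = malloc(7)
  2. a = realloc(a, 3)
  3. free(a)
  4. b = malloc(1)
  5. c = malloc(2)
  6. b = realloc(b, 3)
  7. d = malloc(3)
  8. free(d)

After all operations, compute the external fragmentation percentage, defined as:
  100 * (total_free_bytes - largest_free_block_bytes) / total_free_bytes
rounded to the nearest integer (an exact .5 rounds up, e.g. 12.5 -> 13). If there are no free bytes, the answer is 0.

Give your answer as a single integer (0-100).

Op 1: a = malloc(7) -> a = 0; heap: [0-6 ALLOC][7-25 FREE]
Op 2: a = realloc(a, 3) -> a = 0; heap: [0-2 ALLOC][3-25 FREE]
Op 3: free(a) -> (freed a); heap: [0-25 FREE]
Op 4: b = malloc(1) -> b = 0; heap: [0-0 ALLOC][1-25 FREE]
Op 5: c = malloc(2) -> c = 1; heap: [0-0 ALLOC][1-2 ALLOC][3-25 FREE]
Op 6: b = realloc(b, 3) -> b = 3; heap: [0-0 FREE][1-2 ALLOC][3-5 ALLOC][6-25 FREE]
Op 7: d = malloc(3) -> d = 6; heap: [0-0 FREE][1-2 ALLOC][3-5 ALLOC][6-8 ALLOC][9-25 FREE]
Op 8: free(d) -> (freed d); heap: [0-0 FREE][1-2 ALLOC][3-5 ALLOC][6-25 FREE]
Free blocks: [1 20] total_free=21 largest=20 -> 100*(21-20)/21 = 100/21 ≈ 4.762 -> rounds to 5

Answer: 5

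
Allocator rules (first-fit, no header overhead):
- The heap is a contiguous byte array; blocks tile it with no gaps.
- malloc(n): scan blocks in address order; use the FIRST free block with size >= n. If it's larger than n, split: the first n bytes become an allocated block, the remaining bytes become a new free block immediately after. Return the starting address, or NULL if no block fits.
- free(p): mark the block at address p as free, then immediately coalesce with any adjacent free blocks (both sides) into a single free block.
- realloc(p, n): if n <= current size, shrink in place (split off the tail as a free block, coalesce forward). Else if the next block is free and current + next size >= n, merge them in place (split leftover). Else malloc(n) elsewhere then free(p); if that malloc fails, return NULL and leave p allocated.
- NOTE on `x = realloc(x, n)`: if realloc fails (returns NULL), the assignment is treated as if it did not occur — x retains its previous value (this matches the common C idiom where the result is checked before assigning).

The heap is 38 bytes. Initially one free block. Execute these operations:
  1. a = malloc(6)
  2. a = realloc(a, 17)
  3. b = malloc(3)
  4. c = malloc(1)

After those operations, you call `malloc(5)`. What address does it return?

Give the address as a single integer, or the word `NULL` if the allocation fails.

Op 1: a = malloc(6) -> a = 0; heap: [0-5 ALLOC][6-37 FREE]
Op 2: a = realloc(a, 17) -> a = 0; heap: [0-16 ALLOC][17-37 FREE]
Op 3: b = malloc(3) -> b = 17; heap: [0-16 ALLOC][17-19 ALLOC][20-37 FREE]
Op 4: c = malloc(1) -> c = 20; heap: [0-16 ALLOC][17-19 ALLOC][20-20 ALLOC][21-37 FREE]
malloc(5): first-fit scan over [0-16 ALLOC][17-19 ALLOC][20-20 ALLOC][21-37 FREE] -> 21

Answer: 21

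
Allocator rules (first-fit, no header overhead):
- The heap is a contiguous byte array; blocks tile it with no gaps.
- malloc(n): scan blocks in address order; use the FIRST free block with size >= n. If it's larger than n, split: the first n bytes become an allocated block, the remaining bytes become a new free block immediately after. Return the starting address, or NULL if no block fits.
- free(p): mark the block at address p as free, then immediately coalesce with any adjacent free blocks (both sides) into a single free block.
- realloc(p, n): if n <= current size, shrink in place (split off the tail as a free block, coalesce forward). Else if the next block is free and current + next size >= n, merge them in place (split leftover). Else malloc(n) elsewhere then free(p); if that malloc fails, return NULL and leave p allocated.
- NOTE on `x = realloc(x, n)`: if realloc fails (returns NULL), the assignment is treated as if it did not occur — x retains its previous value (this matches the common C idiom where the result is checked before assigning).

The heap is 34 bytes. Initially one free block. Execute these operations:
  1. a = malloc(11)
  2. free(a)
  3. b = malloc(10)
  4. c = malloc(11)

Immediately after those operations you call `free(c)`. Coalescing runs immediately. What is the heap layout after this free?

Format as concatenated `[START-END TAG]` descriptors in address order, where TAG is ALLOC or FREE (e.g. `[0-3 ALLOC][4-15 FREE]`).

Answer: [0-9 ALLOC][10-33 FREE]

Derivation:
Op 1: a = malloc(11) -> a = 0; heap: [0-10 ALLOC][11-33 FREE]
Op 2: free(a) -> (freed a); heap: [0-33 FREE]
Op 3: b = malloc(10) -> b = 0; heap: [0-9 ALLOC][10-33 FREE]
Op 4: c = malloc(11) -> c = 10; heap: [0-9 ALLOC][10-20 ALLOC][21-33 FREE]
free(c): c = 10 -> block [10-20 ALLOC]; mark free, coalesce with adjacent free neighbors -> [0-9 ALLOC][10-33 FREE]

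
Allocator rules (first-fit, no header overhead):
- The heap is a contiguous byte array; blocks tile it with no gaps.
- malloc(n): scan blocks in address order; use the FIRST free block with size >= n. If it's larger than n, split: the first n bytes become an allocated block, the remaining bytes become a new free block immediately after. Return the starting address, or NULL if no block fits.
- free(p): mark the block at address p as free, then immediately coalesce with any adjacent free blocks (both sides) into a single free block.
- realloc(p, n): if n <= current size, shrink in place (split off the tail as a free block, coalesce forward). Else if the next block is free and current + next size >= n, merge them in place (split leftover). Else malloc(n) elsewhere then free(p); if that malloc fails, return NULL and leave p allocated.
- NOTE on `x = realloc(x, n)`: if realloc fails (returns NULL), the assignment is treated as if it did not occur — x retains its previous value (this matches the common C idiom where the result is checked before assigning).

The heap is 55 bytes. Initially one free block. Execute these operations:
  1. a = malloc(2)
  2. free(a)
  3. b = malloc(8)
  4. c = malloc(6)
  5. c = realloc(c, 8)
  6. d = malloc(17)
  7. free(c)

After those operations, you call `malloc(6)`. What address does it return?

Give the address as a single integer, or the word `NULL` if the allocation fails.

Op 1: a = malloc(2) -> a = 0; heap: [0-1 ALLOC][2-54 FREE]
Op 2: free(a) -> (freed a); heap: [0-54 FREE]
Op 3: b = malloc(8) -> b = 0; heap: [0-7 ALLOC][8-54 FREE]
Op 4: c = malloc(6) -> c = 8; heap: [0-7 ALLOC][8-13 ALLOC][14-54 FREE]
Op 5: c = realloc(c, 8) -> c = 8; heap: [0-7 ALLOC][8-15 ALLOC][16-54 FREE]
Op 6: d = malloc(17) -> d = 16; heap: [0-7 ALLOC][8-15 ALLOC][16-32 ALLOC][33-54 FREE]
Op 7: free(c) -> (freed c); heap: [0-7 ALLOC][8-15 FREE][16-32 ALLOC][33-54 FREE]
malloc(6): first-fit scan over [0-7 ALLOC][8-15 FREE][16-32 ALLOC][33-54 FREE] -> 8

Answer: 8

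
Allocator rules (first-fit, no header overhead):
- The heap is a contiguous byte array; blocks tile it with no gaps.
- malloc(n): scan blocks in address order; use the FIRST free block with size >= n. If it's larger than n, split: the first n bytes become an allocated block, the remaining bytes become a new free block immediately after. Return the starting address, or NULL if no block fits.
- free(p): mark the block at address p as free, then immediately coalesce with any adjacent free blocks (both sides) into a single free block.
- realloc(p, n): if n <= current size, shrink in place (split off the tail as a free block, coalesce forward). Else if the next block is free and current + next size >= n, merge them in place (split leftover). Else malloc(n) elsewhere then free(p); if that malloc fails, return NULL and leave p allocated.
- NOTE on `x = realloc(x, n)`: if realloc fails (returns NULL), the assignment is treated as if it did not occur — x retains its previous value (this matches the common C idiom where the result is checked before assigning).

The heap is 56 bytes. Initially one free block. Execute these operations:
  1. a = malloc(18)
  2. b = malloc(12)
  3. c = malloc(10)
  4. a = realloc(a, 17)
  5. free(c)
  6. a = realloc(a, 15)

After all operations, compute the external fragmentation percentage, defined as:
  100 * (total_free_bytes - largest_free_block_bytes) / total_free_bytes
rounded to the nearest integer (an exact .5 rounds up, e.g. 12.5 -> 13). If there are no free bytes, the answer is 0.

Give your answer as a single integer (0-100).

Answer: 10

Derivation:
Op 1: a = malloc(18) -> a = 0; heap: [0-17 ALLOC][18-55 FREE]
Op 2: b = malloc(12) -> b = 18; heap: [0-17 ALLOC][18-29 ALLOC][30-55 FREE]
Op 3: c = malloc(10) -> c = 30; heap: [0-17 ALLOC][18-29 ALLOC][30-39 ALLOC][40-55 FREE]
Op 4: a = realloc(a, 17) -> a = 0; heap: [0-16 ALLOC][17-17 FREE][18-29 ALLOC][30-39 ALLOC][40-55 FREE]
Op 5: free(c) -> (freed c); heap: [0-16 ALLOC][17-17 FREE][18-29 ALLOC][30-55 FREE]
Op 6: a = realloc(a, 15) -> a = 0; heap: [0-14 ALLOC][15-17 FREE][18-29 ALLOC][30-55 FREE]
Free blocks: [3 26] total_free=29 largest=26 -> 100*(29-26)/29 = 300/29 ≈ 10.345 -> rounds to 10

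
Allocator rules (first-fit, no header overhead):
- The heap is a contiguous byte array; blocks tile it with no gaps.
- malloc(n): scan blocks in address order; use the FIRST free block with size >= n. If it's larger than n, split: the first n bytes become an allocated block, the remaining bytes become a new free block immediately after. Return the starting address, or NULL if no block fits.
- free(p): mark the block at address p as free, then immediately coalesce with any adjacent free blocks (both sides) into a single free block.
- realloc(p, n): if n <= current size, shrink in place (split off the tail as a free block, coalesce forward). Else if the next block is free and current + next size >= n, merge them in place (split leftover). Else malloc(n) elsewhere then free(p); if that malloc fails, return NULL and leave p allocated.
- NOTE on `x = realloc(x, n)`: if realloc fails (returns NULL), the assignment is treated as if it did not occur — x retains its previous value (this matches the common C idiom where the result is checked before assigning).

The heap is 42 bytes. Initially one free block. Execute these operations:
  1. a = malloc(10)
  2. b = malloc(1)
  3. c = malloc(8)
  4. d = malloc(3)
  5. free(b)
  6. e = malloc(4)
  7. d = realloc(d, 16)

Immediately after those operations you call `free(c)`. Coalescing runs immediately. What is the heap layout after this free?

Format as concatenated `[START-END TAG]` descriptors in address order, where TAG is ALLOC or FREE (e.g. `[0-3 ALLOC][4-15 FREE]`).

Op 1: a = malloc(10) -> a = 0; heap: [0-9 ALLOC][10-41 FREE]
Op 2: b = malloc(1) -> b = 10; heap: [0-9 ALLOC][10-10 ALLOC][11-41 FREE]
Op 3: c = malloc(8) -> c = 11; heap: [0-9 ALLOC][10-10 ALLOC][11-18 ALLOC][19-41 FREE]
Op 4: d = malloc(3) -> d = 19; heap: [0-9 ALLOC][10-10 ALLOC][11-18 ALLOC][19-21 ALLOC][22-41 FREE]
Op 5: free(b) -> (freed b); heap: [0-9 ALLOC][10-10 FREE][11-18 ALLOC][19-21 ALLOC][22-41 FREE]
Op 6: e = malloc(4) -> e = 22; heap: [0-9 ALLOC][10-10 FREE][11-18 ALLOC][19-21 ALLOC][22-25 ALLOC][26-41 FREE]
Op 7: d = realloc(d, 16) -> d = 26; heap: [0-9 ALLOC][10-10 FREE][11-18 ALLOC][19-21 FREE][22-25 ALLOC][26-41 ALLOC]
free(c): c = 11 -> block [11-18 ALLOC]; mark free, coalesce with adjacent free neighbors -> [0-9 ALLOC][10-21 FREE][22-25 ALLOC][26-41 ALLOC]

Answer: [0-9 ALLOC][10-21 FREE][22-25 ALLOC][26-41 ALLOC]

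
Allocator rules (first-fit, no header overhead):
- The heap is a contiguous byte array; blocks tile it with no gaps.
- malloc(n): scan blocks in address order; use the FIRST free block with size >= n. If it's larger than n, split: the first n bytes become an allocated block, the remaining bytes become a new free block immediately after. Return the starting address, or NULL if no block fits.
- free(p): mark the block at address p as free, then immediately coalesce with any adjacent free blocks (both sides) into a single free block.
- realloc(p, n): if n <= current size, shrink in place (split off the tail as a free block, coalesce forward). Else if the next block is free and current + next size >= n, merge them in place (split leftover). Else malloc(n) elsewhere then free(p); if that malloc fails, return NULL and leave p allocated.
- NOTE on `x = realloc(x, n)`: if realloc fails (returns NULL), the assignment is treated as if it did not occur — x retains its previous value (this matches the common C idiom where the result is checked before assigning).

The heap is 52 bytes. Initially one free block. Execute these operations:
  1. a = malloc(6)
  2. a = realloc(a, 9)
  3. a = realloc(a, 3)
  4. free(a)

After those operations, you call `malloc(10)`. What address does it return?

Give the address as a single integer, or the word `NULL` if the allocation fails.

Answer: 0

Derivation:
Op 1: a = malloc(6) -> a = 0; heap: [0-5 ALLOC][6-51 FREE]
Op 2: a = realloc(a, 9) -> a = 0; heap: [0-8 ALLOC][9-51 FREE]
Op 3: a = realloc(a, 3) -> a = 0; heap: [0-2 ALLOC][3-51 FREE]
Op 4: free(a) -> (freed a); heap: [0-51 FREE]
malloc(10): first-fit scan over [0-51 FREE] -> 0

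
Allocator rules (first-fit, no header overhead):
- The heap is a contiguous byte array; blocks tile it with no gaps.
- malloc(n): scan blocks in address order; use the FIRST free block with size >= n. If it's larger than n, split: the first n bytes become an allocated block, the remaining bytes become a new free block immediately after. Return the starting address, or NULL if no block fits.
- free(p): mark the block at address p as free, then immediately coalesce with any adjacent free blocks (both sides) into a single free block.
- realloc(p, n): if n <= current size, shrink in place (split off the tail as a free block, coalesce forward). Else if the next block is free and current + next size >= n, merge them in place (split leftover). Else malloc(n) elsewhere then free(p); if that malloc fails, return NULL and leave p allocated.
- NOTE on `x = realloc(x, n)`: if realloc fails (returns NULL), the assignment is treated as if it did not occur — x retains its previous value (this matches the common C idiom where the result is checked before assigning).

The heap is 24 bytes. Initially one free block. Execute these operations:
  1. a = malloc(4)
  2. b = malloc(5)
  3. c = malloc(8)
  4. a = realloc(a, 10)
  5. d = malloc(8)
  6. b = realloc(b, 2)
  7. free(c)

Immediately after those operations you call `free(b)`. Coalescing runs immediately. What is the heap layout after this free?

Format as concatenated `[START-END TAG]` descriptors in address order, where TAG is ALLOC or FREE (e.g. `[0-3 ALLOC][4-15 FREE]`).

Answer: [0-3 ALLOC][4-23 FREE]

Derivation:
Op 1: a = malloc(4) -> a = 0; heap: [0-3 ALLOC][4-23 FREE]
Op 2: b = malloc(5) -> b = 4; heap: [0-3 ALLOC][4-8 ALLOC][9-23 FREE]
Op 3: c = malloc(8) -> c = 9; heap: [0-3 ALLOC][4-8 ALLOC][9-16 ALLOC][17-23 FREE]
Op 4: a = realloc(a, 10) -> NULL (a unchanged); heap: [0-3 ALLOC][4-8 ALLOC][9-16 ALLOC][17-23 FREE]
Op 5: d = malloc(8) -> d = NULL; heap: [0-3 ALLOC][4-8 ALLOC][9-16 ALLOC][17-23 FREE]
Op 6: b = realloc(b, 2) -> b = 4; heap: [0-3 ALLOC][4-5 ALLOC][6-8 FREE][9-16 ALLOC][17-23 FREE]
Op 7: free(c) -> (freed c); heap: [0-3 ALLOC][4-5 ALLOC][6-23 FREE]
free(b): b = 4 -> block [4-5 ALLOC]; mark free, coalesce with adjacent free neighbors -> [0-3 ALLOC][4-23 FREE]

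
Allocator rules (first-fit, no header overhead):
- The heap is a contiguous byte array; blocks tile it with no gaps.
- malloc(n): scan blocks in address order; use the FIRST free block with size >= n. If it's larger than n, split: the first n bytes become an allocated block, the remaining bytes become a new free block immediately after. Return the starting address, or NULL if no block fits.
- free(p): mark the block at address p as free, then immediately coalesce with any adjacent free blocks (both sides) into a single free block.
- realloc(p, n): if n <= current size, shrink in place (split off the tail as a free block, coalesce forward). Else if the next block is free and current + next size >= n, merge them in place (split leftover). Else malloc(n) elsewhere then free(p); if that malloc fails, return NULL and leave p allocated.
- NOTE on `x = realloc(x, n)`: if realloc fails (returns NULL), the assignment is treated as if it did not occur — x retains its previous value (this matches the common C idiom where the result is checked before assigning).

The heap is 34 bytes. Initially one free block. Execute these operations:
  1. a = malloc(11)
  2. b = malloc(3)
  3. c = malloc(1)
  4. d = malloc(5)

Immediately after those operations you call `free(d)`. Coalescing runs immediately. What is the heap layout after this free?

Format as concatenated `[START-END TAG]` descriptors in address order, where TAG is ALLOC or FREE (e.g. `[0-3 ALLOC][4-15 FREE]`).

Op 1: a = malloc(11) -> a = 0; heap: [0-10 ALLOC][11-33 FREE]
Op 2: b = malloc(3) -> b = 11; heap: [0-10 ALLOC][11-13 ALLOC][14-33 FREE]
Op 3: c = malloc(1) -> c = 14; heap: [0-10 ALLOC][11-13 ALLOC][14-14 ALLOC][15-33 FREE]
Op 4: d = malloc(5) -> d = 15; heap: [0-10 ALLOC][11-13 ALLOC][14-14 ALLOC][15-19 ALLOC][20-33 FREE]
free(d): d = 15 -> block [15-19 ALLOC]; mark free, coalesce with adjacent free neighbors -> [0-10 ALLOC][11-13 ALLOC][14-14 ALLOC][15-33 FREE]

Answer: [0-10 ALLOC][11-13 ALLOC][14-14 ALLOC][15-33 FREE]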